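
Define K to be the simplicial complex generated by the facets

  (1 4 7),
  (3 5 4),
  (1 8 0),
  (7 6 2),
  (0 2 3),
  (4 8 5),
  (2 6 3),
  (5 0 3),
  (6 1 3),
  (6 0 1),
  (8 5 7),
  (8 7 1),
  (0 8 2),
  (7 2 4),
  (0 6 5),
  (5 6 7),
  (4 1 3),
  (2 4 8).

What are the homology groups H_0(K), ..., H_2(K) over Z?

H_0 ≅ Z,  H_1 ≅ Z ⊕ Z_2,  H_2 = 0.

Fix the vertex order 0 < 1 < 2 < 3 < 4 < 5 < 6 < 7 < 8 and write every simplex with vertices in increasing order. Then dim K = 2 and the simplices of K are:

  0-simplices (9): [0], [1], [2], [3], [4], [5], [6], [7], [8]
  1-simplices (27): (27 of them)
  2-simplices (18): [0,1,6], [0,1,8], [0,2,3], [0,2,8], [0,3,5], [0,5,6], [1,3,4], [1,3,6], [1,4,7], [1,7,8], [2,3,6], [2,4,7], [2,4,8], [2,6,7], [3,4,5], [4,5,8], [5,6,7], [5,7,8]

giving chain groups C_0 ≅ Z^9, C_1 ≅ Z^27, C_2 ≅ Z^18.

The boundary map ∂_1: C_1 → C_0 sends each edge [p,q] (with p < q) to q − p.
The 9×27 boundary matrix has rank 8 and Smith normal form diag(1,1,1,1,1,1,1,1).

Boundary ∂_2: C_2 → C_1 sends each 2-simplex [p,q,r] to [q,r] − [p,r] + [p,q]. For instance
  ∂[0,3,5] = [3,5] − [0,5] + [0,3],
  ∂[3,4,5] = [4,5] − [3,5] + [3,4].
This gives a 27×18 integer matrix of rank 18; reducing to Smith normal form yields diagonal entries (1,1,1,1,1,1,1,1,1,1,1,1,1,1,1,1,1,2).

Computing H_k = (kernel of ∂_k) / (image of ∂_{k+1}):

  H_0: rank C_0 − rank ∂_1 = 9 − 8 = 1, and the invariant factors of ∂_1 are all 1, so H_0 ≅ Z.
  H_1: rank ker ∂_1 − rank ∂_2 = (27 − 8) − 18 = 1, and ∂_2 has invariant factor 2 > 1, so H_1 ≅ Z ⊕ Z_2.
  H_2: rank ker ∂_2 − rank ∂_3 = (18 − 18) − 0 = 0, and there is no ∂_3, so H_2 ≅ 0.

As a check, the Euler characteristic is 9 − 27 + 18 = 0, which agrees with 1 − 1 + 0 = 0.
(K is a triangulation of the Klein bottle.)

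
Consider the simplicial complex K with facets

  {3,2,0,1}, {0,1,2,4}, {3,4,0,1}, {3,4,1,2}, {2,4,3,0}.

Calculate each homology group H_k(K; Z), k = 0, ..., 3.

H_0 = Z,  H_1 = 0,  H_2 = 0,  H_3 = Z.

K has 5 vertices, 10 edges, 10 triangles, 5 3-simplices.
rank ∂_0 = 0, rank ∂_1 = 4 ⇒ b_0 = 5 − 0 − 4 = 1; all invariant factors of ∂_1 are 1 so no torsion. So H_0 = Z.
rank ∂_1 = 4, rank ∂_2 = 6 ⇒ b_1 = 10 − 4 − 6 = 0; all invariant factors of ∂_2 are 1 so no torsion. So H_1 = 0.
rank ∂_2 = 6, rank ∂_3 = 4 ⇒ b_2 = 10 − 6 − 4 = 0; all invariant factors of ∂_3 are 1 so no torsion. So H_2 = 0.
rank ∂_3 = 4, rank ∂_4 = 0 ⇒ b_3 = 5 − 4 − 0 = 1. So H_3 = Z.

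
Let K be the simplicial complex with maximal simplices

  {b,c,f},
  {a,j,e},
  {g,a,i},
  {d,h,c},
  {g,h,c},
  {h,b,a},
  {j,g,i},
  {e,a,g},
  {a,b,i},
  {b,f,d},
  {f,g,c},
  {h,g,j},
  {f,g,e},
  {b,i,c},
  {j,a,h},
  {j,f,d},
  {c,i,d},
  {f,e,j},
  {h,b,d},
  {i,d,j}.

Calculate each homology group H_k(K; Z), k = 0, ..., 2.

Take the total order a < b < c < d < e < f < g < h < i < j on the vertex set. Then K (dimension 2) consists of the simplices:

  0-simplices (10): a, b, c, d, e, f, g, h, i, j
  1-simplices (30): ab, ae, ag, ah, ai, aj, bc, bd, bf, bh, bi, cd, cf, cg, ch, ci, df, dh, di, dj, ef, eg, ej, fg, fj, gh, gi, gj, hj, ij
  2-simplices (20): abh, abi, aeg, aej, agi, ahj, bcf, bci, bdf, bdh, cdh, cdi, cfg, cgh, dfj, dij, efg, efj, ghj, gij

giving chain groups C_0 ≅ Z^10, C_1 ≅ Z^30, C_2 ≅ Z^20.

Boundary ∂_1: C_1 → C_0 sends each edge [p,q] (with p < q) to q − p. For instance
  ∂ag = g − a.
The 10×30 boundary matrix has rank 9 and Smith normal form diag(1,1,1,1,1,1,1,1,1).

Boundary ∂_2: C_2 → C_1 maps a triangle to the signed sum of its edges. For instance
  ∂bci = ci − bi + bc,
  ∂abi = bi − ai + ab.
As a 30×20 matrix over Z this has rank 20, with invariant factors (1,1,1,1,1,1,1,1,1,1,1,1,1,1,1,1,1,1,1,2).

Reading off H_k = ker ∂_k / im ∂_{k+1}:

  H_0: rank C_0 − rank ∂_1 = 10 − 9 = 1, and the invariant factors of ∂_1 are all 1, so H_0 ≅ Z.
  H_1: rank ker ∂_1 − rank ∂_2 = (30 − 9) − 20 = 1, and ∂_2 has invariant factor 2 > 1, so H_1 ≅ Z ⊕ Z/2.
  H_2: rank ker ∂_2 − rank ∂_3 = (20 − 20) − 0 = 0, and there is no ∂_3, so H_2 ≅ 0.

H_0 ≅ Z,  H_1 ≅ Z ⊕ Z/2,  H_2 = 0.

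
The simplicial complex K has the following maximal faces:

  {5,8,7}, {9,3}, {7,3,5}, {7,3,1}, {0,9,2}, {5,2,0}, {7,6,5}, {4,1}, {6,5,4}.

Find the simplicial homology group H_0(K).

H_0 = Z.

Order the vertices as 0 < 1 < 2 < 3 < 4 < 5 < 6 < 7 < 8 < 9. Listing each simplex with vertices in this order, K has dimension 2 with simplices:

  0-simplices (10): [0], [1], [2], [3], [4], [5], [6], [7], [8], [9]
  1-simplices (18): [0,2], [0,5], [0,9], [1,3], [1,4], [1,7], [2,5], [2,9], [3,5], [3,7], [3,9], [4,5], [4,6], [5,6], [5,7], [5,8], [6,7], [7,8]
  2-simplices (7): [0,2,5], [0,2,9], [1,3,7], [3,5,7], [4,5,6], [5,6,7], [5,7,8]

giving chain groups C_0 ≅ Z^10, C_1 ≅ Z^18, C_2 ≅ Z^7.

∂_1: C_1 → C_0 is given by ∂[p,q] = [q] − [p].
The 10×18 boundary matrix has rank 9 and Smith normal form diag(1,1,1,1,1,1,1,1,1).

∂_2: C_2 → C_1 acts by ∂[p,q,r] = [q,r] − [p,r] + [p,q]. For instance
  ∂[4,5,6] = [5,6] − [4,6] + [4,5],
  ∂[5,7,8] = [7,8] − [5,8] + [5,7].
The resulting 18×7 matrix has rank 7, and its Smith normal form has invariant factors (1,1,1,1,1,1,1).

Reading off H_k = ker ∂_k / im ∂_{k+1}:

  H_0: rank C_0 − rank ∂_1 = 10 − 9 = 1, and the invariant factors of ∂_1 are all 1, so H_0 ≅ Z.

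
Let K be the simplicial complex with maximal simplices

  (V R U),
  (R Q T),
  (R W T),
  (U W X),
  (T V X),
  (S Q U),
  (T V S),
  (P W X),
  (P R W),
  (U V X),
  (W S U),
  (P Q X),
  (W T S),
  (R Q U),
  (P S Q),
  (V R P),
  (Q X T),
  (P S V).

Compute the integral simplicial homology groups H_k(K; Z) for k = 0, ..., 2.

Fix the vertex order P < Q < R < S < T < U < V < W < X and write every simplex with vertices in increasing order. Then dim K = 2 and the simplices of K are:

  0-simplices (9): P, Q, R, S, T, U, V, W, X
  1-simplices (27): PQ, PR, PS, PV, PW, PX, QR, QS, QT, QU, QX, RT, RU, RV, RW, ST, SU, SV, SW, TV, TW, TX, UV, UW, UX, VX, WX
  2-simplices (18): PQS, PQX, PRV, PRW, PSV, PWX, QRT, QRU, QSU, QTX, RTW, RUV, STV, STW, SUW, TVX, UVX, UWX

giving chain groups C_0 ≅ Z^9, C_1 ≅ Z^27, C_2 ≅ Z^18.

Boundary ∂_1: C_1 → C_0 is given by ∂[p,q] = [q] − [p]. For instance
  ∂QR = R − Q.
The 9×27 boundary matrix has rank 8 and Smith normal form diag(1,1,1,1,1,1,1,1).

∂_2: C_2 → C_1 acts by ∂[p,q,r] = [q,r] − [p,r] + [p,q]. For instance
  ∂RTW = TW − RW + RT,
  ∂PRW = RW − PW + PR.
The resulting 27×18 matrix has rank 17, and its Smith normal form has invariant factors (1,1,1,1,1,1,1,1,1,1,1,1,1,1,1,1,1).

Computing H_k = (kernel of ∂_k) / (image of ∂_{k+1}):

  H_0: rank C_0 − rank ∂_1 = 9 − 8 = 1, and the invariant factors of ∂_1 are all 1, so H_0 = Z.
  H_1: rank ker ∂_1 − rank ∂_2 = (27 − 8) − 17 = 2, and the invariant factors of ∂_2 are all 1, so H_1 = Z^2.
  H_2: rank ker ∂_2 − rank ∂_3 = (18 − 17) − 0 = 1, and there is no ∂_3, so H_2 = Z.

H_0 = Z,  H_1 = Z^2,  H_2 = Z.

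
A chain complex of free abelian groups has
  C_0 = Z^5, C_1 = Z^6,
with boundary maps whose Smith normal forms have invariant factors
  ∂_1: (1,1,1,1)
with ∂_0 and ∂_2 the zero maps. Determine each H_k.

H_0: b_0 = 5 − 0 − 4 = 1; torsion from ∂_1 factors > 1: none. So H_0 = Z.
H_1: b_1 = 6 − 4 − 0 = 2; torsion from ∂_2 factors > 1: none. So H_1 = Z^2.

H_0 = Z,  H_1 = Z^2.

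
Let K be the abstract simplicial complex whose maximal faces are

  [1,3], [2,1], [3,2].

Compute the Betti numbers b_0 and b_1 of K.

Order the vertices as 1 < 2 < 3. Listing each simplex with vertices in this order, K has dimension 1 with simplices:

  0-simplices (3): [1], [2], [3]
  1-simplices (3): [1,2], [1,3], [2,3]

Hence C_0 ≅ Z^3, C_1 ≅ Z^3.

The boundary map ∂_1: C_1 → C_0 maps an edge to its endpoints' difference, ∂[p,q] = q − p. For instance
  ∂[1,2] = [2] − [1].
The 3×3 boundary matrix has rank 2 and Smith normal form diag(1,1).

Computing H_k = (kernel of ∂_k) / (image of ∂_{k+1}):

  H_0: rank C_0 − rank ∂_1 = 3 − 2 = 1, and the invariant factors of ∂_1 are all 1, so H_0 ≅ Z.
  H_1: rank ker ∂_1 − rank ∂_2 = (3 − 2) − 0 = 1, and there is no ∂_2, so H_1 ≅ Z.

(K is a triangulation of the circle S^1.)

Hence the Betti numbers are b_0 = 1, b_1 = 1.

b_0 = 1, b_1 = 1.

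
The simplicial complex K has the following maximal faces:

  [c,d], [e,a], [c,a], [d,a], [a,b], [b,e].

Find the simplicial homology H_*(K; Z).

Fix the vertex order a < b < c < d < e and write every simplex with vertices in increasing order. Then dim K = 1 and the simplices of K are:

  0-simplices (5): a, b, c, d, e
  1-simplices (6): ab, ac, ad, ae, be, cd

giving chain groups C_0 ≅ Z^5, C_1 ≅ Z^6.

∂_1: C_1 → C_0 maps an edge to its endpoints' difference, ∂[p,q] = q − p. For instance
  ∂ae = e − a.
The resulting 5×6 matrix has rank 4, and its Smith normal form has invariant factors (1,1,1,1).

Computing H_k = (kernel of ∂_k) / (image of ∂_{k+1}):

  H_0: rank C_0 − rank ∂_1 = 5 − 4 = 1, and the invariant factors of ∂_1 are all 1, so H_0 = Z.
  H_1: rank ker ∂_1 − rank ∂_2 = (6 − 4) − 0 = 2, and there is no ∂_2, so H_1 = Z^2.

(K is a triangulation of a wedge of 2 circles.)

H_0 ≅ Z,  H_1 ≅ Z^2.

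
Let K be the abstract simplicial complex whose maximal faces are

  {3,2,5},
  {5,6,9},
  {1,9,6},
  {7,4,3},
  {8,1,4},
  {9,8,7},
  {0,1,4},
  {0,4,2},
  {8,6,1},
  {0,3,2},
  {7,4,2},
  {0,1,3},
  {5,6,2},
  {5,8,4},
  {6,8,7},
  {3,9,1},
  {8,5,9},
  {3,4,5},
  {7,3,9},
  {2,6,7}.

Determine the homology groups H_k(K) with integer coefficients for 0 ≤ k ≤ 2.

H_0 = Z,  H_1 = Z ⊕ Z/2,  H_2 = 0.

Order the vertices as 0 < 1 < 2 < 3 < 4 < 5 < 6 < 7 < 8 < 9. Listing each simplex with vertices in this order, K has dimension 2 with simplices:

  0-simplices (10): [0], [1], [2], [3], [4], [5], [6], [7], [8], [9]
  1-simplices (30): (30 of them)
  2-simplices (20): (20 of them)

so the chain groups are C_0 ≅ Z^10, C_1 ≅ Z^30, C_2 ≅ Z^20.

∂_1: C_1 → C_0 sends each edge [p,q] (with p < q) to q − p.
The resulting 10×30 matrix has rank 9, and its Smith normal form has invariant factors (1,1,1,1,1,1,1,1,1).

Boundary ∂_2: C_2 → C_1 acts by ∂[p,q,r] = [q,r] − [p,r] + [p,q]. For instance
  ∂[0,2,3] = [2,3] − [0,3] + [0,2],
  ∂[7,8,9] = [8,9] − [7,9] + [7,8].
The resulting 30×20 matrix has rank 20, and its Smith normal form has invariant factors (1,1,1,1,1,1,1,1,1,1,1,1,1,1,1,1,1,1,1,2).

From H_k ≅ ker(∂_k) / im(∂_{k+1}) we obtain:

  H_0: rank C_0 − rank ∂_1 = 10 − 9 = 1, and the invariant factors of ∂_1 are all 1, so H_0 = Z.
  H_1: rank ker ∂_1 − rank ∂_2 = (30 − 9) − 20 = 1, and ∂_2 has invariant factor 2 > 1, so H_1 = Z ⊕ Z/2.
  H_2: rank ker ∂_2 − rank ∂_3 = (20 − 20) − 0 = 0, and there is no ∂_3, so H_2 = 0.

As a check, the Euler characteristic is 10 − 30 + 20 = 0, which agrees with 1 − 1 + 0 = 0.
(K is a triangulation of the Klein bottle.)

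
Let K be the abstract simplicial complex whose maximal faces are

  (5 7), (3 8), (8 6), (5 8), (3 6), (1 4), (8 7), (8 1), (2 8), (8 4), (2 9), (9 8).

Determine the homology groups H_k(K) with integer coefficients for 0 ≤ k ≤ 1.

H_0 = Z,  H_1 = Z^4.

Order the vertices as 1 < 2 < 3 < 4 < 5 < 6 < 7 < 8 < 9. Listing each simplex with vertices in this order, K has dimension 1 with simplices:

  0-simplices (9): [1], [2], [3], [4], [5], [6], [7], [8], [9]
  1-simplices (12): [1,4], [1,8], [2,8], [2,9], [3,6], [3,8], [4,8], [5,7], [5,8], [6,8], [7,8], [8,9]

so the chain groups are C_0 ≅ Z^9, C_1 ≅ Z^12.

The boundary map ∂_1: C_1 → C_0 is given by ∂[p,q] = [q] − [p]. For instance
  ∂[8,9] = [9] − [8].
The 9×12 boundary matrix has rank 8 and Smith normal form diag(1,1,1,1,1,1,1,1).

From H_k ≅ ker(∂_k) / im(∂_{k+1}) we obtain:

  H_0: rank C_0 − rank ∂_1 = 9 − 8 = 1, and the invariant factors of ∂_1 are all 1, so H_0 = Z.
  H_1: rank ker ∂_1 − rank ∂_2 = (12 − 8) − 0 = 4, and there is no ∂_2, so H_1 = Z^4.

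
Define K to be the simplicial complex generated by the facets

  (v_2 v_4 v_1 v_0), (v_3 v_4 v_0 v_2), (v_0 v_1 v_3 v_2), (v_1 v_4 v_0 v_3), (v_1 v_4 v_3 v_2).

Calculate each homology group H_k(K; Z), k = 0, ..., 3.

H_0 = Z,  H_1 = 0,  H_2 = 0,  H_3 = Z.

We work with the vertex ordering v_0 < v_1 < v_2 < v_3 < v_4. The simplices of K, each written with vertices in increasing order, are:

  0-simplices (5): [v_0], [v_1], [v_2], [v_3], [v_4]
  1-simplices (10): [v_0,v_1], [v_0,v_2], [v_0,v_3], [v_0,v_4], [v_1,v_2], [v_1,v_3], [v_1,v_4], [v_2,v_3], [v_2,v_4], [v_3,v_4]
  2-simplices (10): [v_0,v_1,v_2], [v_0,v_1,v_3], [v_0,v_1,v_4], [v_0,v_2,v_3], [v_0,v_2,v_4], [v_0,v_3,v_4], [v_1,v_2,v_3], [v_1,v_2,v_4], [v_1,v_3,v_4], [v_2,v_3,v_4]
  3-simplices (5): [v_0,v_1,v_2,v_3], [v_0,v_1,v_2,v_4], [v_0,v_1,v_3,v_4], [v_0,v_2,v_3,v_4], [v_1,v_2,v_3,v_4]

giving chain groups C_0 ≅ Z^5, C_1 ≅ Z^10, C_2 ≅ Z^10, C_3 ≅ Z^5.

∂_1: C_1 → C_0 is given by ∂[p,q] = [q] − [p].
The 5×10 boundary matrix has rank 4 and Smith normal form diag(1,1,1,1).

The boundary map ∂_2: C_2 → C_1 maps a triangle to the signed sum of its edges. For instance
  ∂[v_1,v_2,v_4] = [v_2,v_4] − [v_1,v_4] + [v_1,v_2],
  ∂[v_1,v_2,v_3] = [v_2,v_3] − [v_1,v_3] + [v_1,v_2].
The 10×10 boundary matrix has rank 6 and Smith normal form diag(1,1,1,1,1,1).

Boundary ∂_3: C_3 → C_2 sends each 3-simplex σ to the alternating sum Σ_i (−1)^i (σ with its i-th vertex removed). For instance
  ∂[v_0,v_1,v_2,v_3] = [v_1,v_2,v_3] − [v_0,v_2,v_3] + [v_0,v_1,v_3] − [v_0,v_1,v_2],
  ∂[v_0,v_1,v_3,v_4] = [v_1,v_3,v_4] − [v_0,v_3,v_4] + [v_0,v_1,v_4] − [v_0,v_1,v_3].
This gives a 10×5 integer matrix of rank 4; reducing to Smith normal form yields diagonal entries (1,1,1,1).

Now H_k = ker ∂_k / im ∂_{k+1}, so:

  H_0: rank C_0 − rank ∂_1 = 5 − 4 = 1, and the invariant factors of ∂_1 are all 1, so H_0 ≅ Z.
  H_1: rank ker ∂_1 − rank ∂_2 = (10 − 4) − 6 = 0, and the invariant factors of ∂_2 are all 1, so H_1 ≅ 0.
  H_2: rank ker ∂_2 − rank ∂_3 = (10 − 6) − 4 = 0, and the invariant factors of ∂_3 are all 1, so H_2 ≅ 0.
  H_3: rank ker ∂_3 − rank ∂_4 = (5 − 4) − 0 = 1, and there is no ∂_4, so H_3 ≅ Z.

(K is a triangulation of the 3-sphere S^3.)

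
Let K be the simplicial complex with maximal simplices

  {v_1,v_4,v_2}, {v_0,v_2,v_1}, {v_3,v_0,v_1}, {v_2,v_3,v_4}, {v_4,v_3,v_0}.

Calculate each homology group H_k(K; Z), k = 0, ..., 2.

We work with the vertex ordering v_0 < v_1 < v_2 < v_3 < v_4. The simplices of K, each written with vertices in increasing order, are:

  0-simplices (5): [v_0], [v_1], [v_2], [v_3], [v_4]
  1-simplices (10): [v_0,v_1], [v_0,v_2], [v_0,v_3], [v_0,v_4], [v_1,v_2], [v_1,v_3], [v_1,v_4], [v_2,v_3], [v_2,v_4], [v_3,v_4]
  2-simplices (5): [v_0,v_1,v_2], [v_0,v_1,v_3], [v_0,v_3,v_4], [v_1,v_2,v_4], [v_2,v_3,v_4]

so the chain groups are C_0 ≅ Z^5, C_1 ≅ Z^10, C_2 ≅ Z^5.

The boundary map ∂_1: C_1 → C_0 sends each edge [p,q] (with p < q) to q − p.
The resulting 5×10 matrix has rank 4, and its Smith normal form has invariant factors (1,1,1,1).

The boundary map ∂_2: C_2 → C_1 acts by ∂[p,q,r] = [q,r] − [p,r] + [p,q]. For instance
  ∂[v_2,v_3,v_4] = [v_3,v_4] − [v_2,v_4] + [v_2,v_3],
  ∂[v_0,v_1,v_3] = [v_1,v_3] − [v_0,v_3] + [v_0,v_1].
This gives a 10×5 integer matrix of rank 5; reducing to Smith normal form yields diagonal entries (1,1,1,1,1).

Now H_k = ker ∂_k / im ∂_{k+1}, so:

  H_0: rank C_0 − rank ∂_1 = 5 − 4 = 1, and the invariant factors of ∂_1 are all 1, so H_0 ≅ Z.
  H_1: rank ker ∂_1 − rank ∂_2 = (10 − 4) − 5 = 1, and the invariant factors of ∂_2 are all 1, so H_1 ≅ Z.
  H_2: rank ker ∂_2 − rank ∂_3 = (5 − 5) − 0 = 0, and there is no ∂_3, so H_2 ≅ 0.

H_0 ≅ Z,  H_1 ≅ Z,  H_2 = 0.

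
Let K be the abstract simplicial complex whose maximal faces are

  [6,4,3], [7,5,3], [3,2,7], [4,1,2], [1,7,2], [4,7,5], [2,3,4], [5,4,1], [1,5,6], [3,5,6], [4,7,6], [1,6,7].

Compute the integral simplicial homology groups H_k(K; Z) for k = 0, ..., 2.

K has 7 vertices, 18 edges, 12 triangles.
rank ∂_0 = 0, rank ∂_1 = 6 ⇒ b_0 = 7 − 0 − 6 = 1; all invariant factors of ∂_1 are 1 so no torsion. So H_0 = Z.
rank ∂_1 = 6, rank ∂_2 = 12 ⇒ b_1 = 18 − 6 − 12 = 0; ∂_2 has invariant factor(s) [2] giving torsion. So H_1 = Z/2Z.
rank ∂_2 = 12, rank ∂_3 = 0 ⇒ b_2 = 12 − 12 − 0 = 0. So H_2 = 0.

H_0 ≅ Z,  H_1 ≅ Z/2Z,  H_2 = 0.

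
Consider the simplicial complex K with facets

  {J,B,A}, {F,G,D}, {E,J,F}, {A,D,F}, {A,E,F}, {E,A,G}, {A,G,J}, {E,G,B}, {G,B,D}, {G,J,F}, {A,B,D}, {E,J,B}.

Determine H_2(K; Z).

H_2 ≅ 0.

Take the total order A < B < D < E < F < G < J on the vertex set. Then K (dimension 2) consists of the simplices:

  0-simplices (7): A, B, D, E, F, G, J
  1-simplices (18): AB, AD, AE, AF, AG, AJ, BD, BE, BG, BJ, DF, DG, EF, EG, EJ, FG, FJ, GJ
  2-simplices (12): ABD, ABJ, ADF, AEF, AEG, AGJ, BDG, BEG, BEJ, DFG, EFJ, FGJ

giving chain groups C_0 ≅ Z^7, C_1 ≅ Z^18, C_2 ≅ Z^12.

∂_1: C_1 → C_0 maps an edge to its endpoints' difference, ∂[p,q] = q − p. For instance
  ∂EJ = J − E.
This gives a 7×18 integer matrix of rank 6; reducing to Smith normal form yields diagonal entries (1,1,1,1,1,1).

Boundary ∂_2: C_2 → C_1 maps a triangle to the signed sum of its edges. For instance
  ∂AGJ = GJ − AJ + AG,
  ∂BDG = DG − BG + BD.
This gives a 18×12 integer matrix of rank 12; reducing to Smith normal form yields diagonal entries (1,1,1,1,1,1,1,1,1,1,1,2).

Reading off H_k = ker ∂_k / im ∂_{k+1}:

  H_2: rank ker ∂_2 − rank ∂_3 = (12 − 12) − 0 = 0, and there is no ∂_3, so H_2 ≅ 0.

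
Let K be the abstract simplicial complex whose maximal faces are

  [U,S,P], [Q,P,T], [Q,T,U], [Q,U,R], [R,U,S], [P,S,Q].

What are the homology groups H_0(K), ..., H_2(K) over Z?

H_0 ≅ Z,  H_1 ≅ Z,  H_2 = 0.

Take the total order P < Q < R < S < T < U on the vertex set. Then K (dimension 2) consists of the simplices:

  0-simplices (6): P, Q, R, S, T, U
  1-simplices (12): PQ, PS, PT, PU, QR, QS, QT, QU, RS, RU, SU, TU
  2-simplices (6): PQS, PQT, PSU, QRU, QTU, RSU

giving chain groups C_0 ≅ Z^6, C_1 ≅ Z^12, C_2 ≅ Z^6.

The boundary map ∂_1: C_1 → C_0 maps an edge to its endpoints' difference, ∂[p,q] = q − p. For instance
  ∂PT = T − P.
The resulting 6×12 matrix has rank 5, and its Smith normal form has invariant factors (1,1,1,1,1).

∂_2: C_2 → C_1 acts by ∂[p,q,r] = [q,r] − [p,r] + [p,q]. For instance
  ∂PQS = QS − PS + PQ,
  ∂PSU = SU − PU + PS.
As a 12×6 matrix over Z this has rank 6, with invariant factors (1,1,1,1,1,1).

From H_k ≅ ker(∂_k) / im(∂_{k+1}) we obtain:

  H_0: rank C_0 − rank ∂_1 = 6 − 5 = 1, and the invariant factors of ∂_1 are all 1, so H_0 = Z.
  H_1: rank ker ∂_1 − rank ∂_2 = (12 − 5) − 6 = 1, and the invariant factors of ∂_2 are all 1, so H_1 = Z.
  H_2: rank ker ∂_2 − rank ∂_3 = (6 − 6) − 0 = 0, and there is no ∂_3, so H_2 = 0.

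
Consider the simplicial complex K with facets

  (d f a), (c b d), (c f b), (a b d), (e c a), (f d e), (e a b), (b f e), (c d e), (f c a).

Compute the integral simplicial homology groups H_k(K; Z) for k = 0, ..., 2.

H_0 = Z,  H_1 = Z_2,  H_2 = 0.

Fix the vertex order a < b < c < d < e < f and write every simplex with vertices in increasing order. Then dim K = 2 and the simplices of K are:

  0-simplices (6): a, b, c, d, e, f
  1-simplices (15): ab, ac, ad, ae, af, bc, bd, be, bf, cd, ce, cf, de, df, ef
  2-simplices (10): abd, abe, ace, acf, adf, bcd, bcf, bef, cde, def

so the chain groups are C_0 ≅ Z^6, C_1 ≅ Z^15, C_2 ≅ Z^10.

The boundary map ∂_1: C_1 → C_0 maps an edge to its endpoints' difference, ∂[p,q] = q − p. For instance
  ∂ab = b − a.
This gives a 6×15 integer matrix of rank 5; reducing to Smith normal form yields diagonal entries (1,1,1,1,1).

Boundary ∂_2: C_2 → C_1 maps a triangle to the signed sum of its edges. For instance
  ∂abd = bd − ad + ab,
  ∂bcf = cf − bf + bc.
The resulting 15×10 matrix has rank 10, and its Smith normal form has invariant factors (1,1,1,1,1,1,1,1,1,2).

From H_k ≅ ker(∂_k) / im(∂_{k+1}) we obtain:

  H_0: rank C_0 − rank ∂_1 = 6 − 5 = 1, and the invariant factors of ∂_1 are all 1, so H_0 ≅ Z.
  H_1: rank ker ∂_1 − rank ∂_2 = (15 − 5) − 10 = 0, and ∂_2 has invariant factor 2 > 1, so H_1 ≅ Z_2.
  H_2: rank ker ∂_2 − rank ∂_3 = (10 − 10) − 0 = 0, and there is no ∂_3, so H_2 ≅ 0.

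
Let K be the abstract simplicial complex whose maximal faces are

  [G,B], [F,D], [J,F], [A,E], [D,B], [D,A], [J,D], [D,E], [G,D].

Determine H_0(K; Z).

Order the vertices as A < B < D < E < F < G < J. Listing each simplex with vertices in this order, K has dimension 1 with simplices:

  0-simplices (7): A, B, D, E, F, G, J
  1-simplices (9): AD, AE, BD, BG, DE, DF, DG, DJ, FJ

Hence C_0 ≅ Z^7, C_1 ≅ Z^9.

∂_1: C_1 → C_0 is given by ∂[p,q] = [q] − [p]. For instance
  ∂AD = D − A.
The 7×9 boundary matrix has rank 6 and Smith normal form diag(1,1,1,1,1,1).

Reading off H_k = ker ∂_k / im ∂_{k+1}:

  H_0: rank C_0 − rank ∂_1 = 7 − 6 = 1, and the invariant factors of ∂_1 are all 1, so H_0 = Z.

H_0 = Z.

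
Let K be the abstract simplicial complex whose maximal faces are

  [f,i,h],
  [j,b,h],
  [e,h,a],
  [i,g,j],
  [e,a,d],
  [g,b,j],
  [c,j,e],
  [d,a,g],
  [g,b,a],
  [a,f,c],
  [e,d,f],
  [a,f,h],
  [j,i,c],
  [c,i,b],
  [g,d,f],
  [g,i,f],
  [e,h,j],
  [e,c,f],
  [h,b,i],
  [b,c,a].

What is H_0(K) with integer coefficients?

Fix the vertex order a < b < c < d < e < f < g < h < i < j and write every simplex with vertices in increasing order. Then dim K = 2 and the simplices of K are:

  0-simplices (10): a, b, c, d, e, f, g, h, i, j
  1-simplices (30): ab, ac, ad, ae, af, ag, ah, bc, bg, bh, bi, bj, ce, cf, ci, cj, de, df, dg, ef, eh, ej, fg, fh, fi, gi, gj, hi, hj, ij
  2-simplices (20): abc, abg, acf, ade, adg, aeh, afh, bci, bgj, bhi, bhj, cef, cej, cij, def, dfg, ehj, fgi, fhi, gij

so the chain groups are C_0 ≅ Z^10, C_1 ≅ Z^30, C_2 ≅ Z^20.

∂_1: C_1 → C_0 sends each edge [p,q] (with p < q) to q − p. For instance
  ∂ce = e − c.
The resulting 10×30 matrix has rank 9, and its Smith normal form has invariant factors (1,1,1,1,1,1,1,1,1).

∂_2: C_2 → C_1 maps a triangle to the signed sum of its edges. For instance
  ∂cij = ij − cj + ci,
  ∂fgi = gi − fi + fg.
The 30×20 boundary matrix has rank 20 and Smith normal form diag(1,1,1,1,1,1,1,1,1,1,1,1,1,1,1,1,1,1,1,2).

Now H_k = ker ∂_k / im ∂_{k+1}, so:

  H_0: rank C_0 − rank ∂_1 = 10 − 9 = 1, and the invariant factors of ∂_1 are all 1, so H_0 ≅ Z.

H_0 = Z.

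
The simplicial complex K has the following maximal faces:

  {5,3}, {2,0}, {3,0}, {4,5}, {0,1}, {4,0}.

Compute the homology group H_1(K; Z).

H_1 = Z.

We work with the vertex ordering 0 < 1 < 2 < 3 < 4 < 5. The simplices of K, each written with vertices in increasing order, are:

  0-simplices (6): [0], [1], [2], [3], [4], [5]
  1-simplices (6): [0,1], [0,2], [0,3], [0,4], [3,5], [4,5]

giving chain groups C_0 ≅ Z^6, C_1 ≅ Z^6.

Boundary ∂_1: C_1 → C_0 sends each edge [p,q] (with p < q) to q − p.
The 6×6 boundary matrix has rank 5 and Smith normal form diag(1,1,1,1,1).

From H_k ≅ ker(∂_k) / im(∂_{k+1}) we obtain:

  H_1: rank ker ∂_1 − rank ∂_2 = (6 − 5) − 0 = 1, and there is no ∂_2, so H_1 = Z.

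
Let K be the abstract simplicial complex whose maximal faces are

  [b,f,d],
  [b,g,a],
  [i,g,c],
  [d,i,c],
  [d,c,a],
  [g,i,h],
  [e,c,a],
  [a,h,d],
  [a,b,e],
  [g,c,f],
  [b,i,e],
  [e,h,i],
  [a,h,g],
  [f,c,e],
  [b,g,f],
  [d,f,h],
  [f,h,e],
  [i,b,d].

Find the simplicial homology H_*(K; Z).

Order the vertices as a < b < c < d < e < f < g < h < i. Listing each simplex with vertices in this order, K has dimension 2 with simplices:

  0-simplices (9): a, b, c, d, e, f, g, h, i
  1-simplices (27): ab, ac, ad, ae, ag, ah, bd, be, bf, bg, bi, cd, ce, cf, cg, ci, df, dh, di, ef, eh, ei, fg, fh, gh, gi, hi
  2-simplices (18): abe, abg, acd, ace, adh, agh, bdf, bdi, bei, bfg, cdi, cef, cfg, cgi, dfh, efh, ehi, ghi

giving chain groups C_0 ≅ Z^9, C_1 ≅ Z^27, C_2 ≅ Z^18.

The boundary map ∂_1: C_1 → C_0 maps an edge to its endpoints' difference, ∂[p,q] = q − p. For instance
  ∂fh = h − f.
As a 9×27 matrix over Z this has rank 8, with invariant factors (1,1,1,1,1,1,1,1).

The boundary map ∂_2: C_2 → C_1 maps a triangle to the signed sum of its edges. For instance
  ∂bdf = df − bf + bd,
  ∂efh = fh − eh + ef.
This gives a 27×18 integer matrix of rank 17; reducing to Smith normal form yields diagonal entries (1,1,1,1,1,1,1,1,1,1,1,1,1,1,1,1,1).

Reading off H_k = ker ∂_k / im ∂_{k+1}:

  H_0: rank C_0 − rank ∂_1 = 9 − 8 = 1, and the invariant factors of ∂_1 are all 1, so H_0 ≅ Z.
  H_1: rank ker ∂_1 − rank ∂_2 = (27 − 8) − 17 = 2, and the invariant factors of ∂_2 are all 1, so H_1 ≅ Z^2.
  H_2: rank ker ∂_2 − rank ∂_3 = (18 − 17) − 0 = 1, and there is no ∂_3, so H_2 ≅ Z.

H_0 ≅ Z,  H_1 ≅ Z^2,  H_2 ≅ Z.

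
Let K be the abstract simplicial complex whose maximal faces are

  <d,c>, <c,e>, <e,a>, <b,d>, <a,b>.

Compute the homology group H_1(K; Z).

H_1 = Z.

Take the total order a < b < c < d < e on the vertex set. Then K (dimension 1) consists of the simplices:

  0-simplices (5): a, b, c, d, e
  1-simplices (5): ab, ae, bd, cd, ce

giving chain groups C_0 ≅ Z^5, C_1 ≅ Z^5.

Boundary ∂_1: C_1 → C_0 sends each edge [p,q] (with p < q) to q − p. For instance
  ∂ab = b − a.
The resulting 5×5 matrix has rank 4, and its Smith normal form has invariant factors (1,1,1,1).

Computing H_k = (kernel of ∂_k) / (image of ∂_{k+1}):

  H_1: rank ker ∂_1 − rank ∂_2 = (5 − 4) − 0 = 1, and there is no ∂_2, so H_1 = Z.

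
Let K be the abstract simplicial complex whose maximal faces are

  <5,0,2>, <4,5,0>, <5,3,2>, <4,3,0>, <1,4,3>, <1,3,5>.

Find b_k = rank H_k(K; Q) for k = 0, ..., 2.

We work with the vertex ordering 0 < 1 < 2 < 3 < 4 < 5. The simplices of K, each written with vertices in increasing order, are:

  0-simplices (6): [0], [1], [2], [3], [4], [5]
  1-simplices (12): [0,2], [0,3], [0,4], [0,5], [1,3], [1,4], [1,5], [2,3], [2,5], [3,4], [3,5], [4,5]
  2-simplices (6): [0,2,5], [0,3,4], [0,4,5], [1,3,4], [1,3,5], [2,3,5]

so the chain groups are C_0 ≅ Z^6, C_1 ≅ Z^12, C_2 ≅ Z^6.

Boundary ∂_1: C_1 → C_0 maps an edge to its endpoints' difference, ∂[p,q] = q − p. For instance
  ∂[0,2] = [2] − [0].
The resulting 6×12 matrix has rank 5, and its Smith normal form has invariant factors (1,1,1,1,1).

Boundary ∂_2: C_2 → C_1 acts by ∂[p,q,r] = [q,r] − [p,r] + [p,q]. For instance
  ∂[0,4,5] = [4,5] − [0,5] + [0,4],
  ∂[0,2,5] = [2,5] − [0,5] + [0,2].
The 12×6 boundary matrix has rank 6 and Smith normal form diag(1,1,1,1,1,1).

Reading off H_k = ker ∂_k / im ∂_{k+1}:

  H_0: rank C_0 − rank ∂_1 = 6 − 5 = 1, and the invariant factors of ∂_1 are all 1, so H_0 = Z.
  H_1: rank ker ∂_1 − rank ∂_2 = (12 − 5) − 6 = 1, and the invariant factors of ∂_2 are all 1, so H_1 = Z.
  H_2: rank ker ∂_2 − rank ∂_3 = (6 − 6) − 0 = 0, and there is no ∂_3, so H_2 = 0.

Hence the Betti numbers are b_0 = 1, b_1 = 1, b_2 = 0.

b_0 = 1, b_1 = 1, b_2 = 0.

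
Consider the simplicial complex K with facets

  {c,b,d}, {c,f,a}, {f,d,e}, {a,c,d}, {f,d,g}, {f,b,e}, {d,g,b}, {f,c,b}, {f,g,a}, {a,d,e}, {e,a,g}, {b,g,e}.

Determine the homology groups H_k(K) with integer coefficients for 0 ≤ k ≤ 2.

Order the vertices as a < b < c < d < e < f < g. Listing each simplex with vertices in this order, K has dimension 2 with simplices:

  0-simplices (7): a, b, c, d, e, f, g
  1-simplices (18): ac, ad, ae, af, ag, bc, bd, be, bf, bg, cd, cf, de, df, dg, ef, eg, fg
  2-simplices (12): acd, acf, ade, aeg, afg, bcd, bcf, bdg, bef, beg, def, dfg

giving chain groups C_0 ≅ Z^7, C_1 ≅ Z^18, C_2 ≅ Z^12.

∂_1: C_1 → C_0 is given by ∂[p,q] = [q] − [p].
As a 7×18 matrix over Z this has rank 6, with invariant factors (1,1,1,1,1,1).

Boundary ∂_2: C_2 → C_1 sends each 2-simplex [p,q,r] to [q,r] − [p,r] + [p,q]. For instance
  ∂bdg = dg − bg + bd,
  ∂aeg = eg − ag + ae.
The 18×12 boundary matrix has rank 12 and Smith normal form diag(1,1,1,1,1,1,1,1,1,1,1,2).

Computing H_k = (kernel of ∂_k) / (image of ∂_{k+1}):

  H_0: rank C_0 − rank ∂_1 = 7 − 6 = 1, and the invariant factors of ∂_1 are all 1, so H_0 = Z.
  H_1: rank ker ∂_1 − rank ∂_2 = (18 − 6) − 12 = 0, and ∂_2 has invariant factor 2 > 1, so H_1 = Z/2.
  H_2: rank ker ∂_2 − rank ∂_3 = (12 − 12) − 0 = 0, and there is no ∂_3, so H_2 = 0.

(K is a triangulation of the real projective plane RP^2.)

H_0 = Z,  H_1 = Z/2,  H_2 = 0.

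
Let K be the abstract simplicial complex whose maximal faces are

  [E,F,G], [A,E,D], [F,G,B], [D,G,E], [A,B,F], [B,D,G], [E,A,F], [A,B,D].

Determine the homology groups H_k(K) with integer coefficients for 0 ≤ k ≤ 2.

H_0 ≅ Z,  H_1 = 0,  H_2 ≅ Z.

K has 6 vertices, 12 edges, 8 triangles.
rank ∂_0 = 0, rank ∂_1 = 5 ⇒ b_0 = 6 − 0 − 5 = 1; all invariant factors of ∂_1 are 1 so no torsion. So H_0 = Z.
rank ∂_1 = 5, rank ∂_2 = 7 ⇒ b_1 = 12 − 5 − 7 = 0; all invariant factors of ∂_2 are 1 so no torsion. So H_1 = 0.
rank ∂_2 = 7, rank ∂_3 = 0 ⇒ b_2 = 8 − 7 − 0 = 1. So H_2 = Z.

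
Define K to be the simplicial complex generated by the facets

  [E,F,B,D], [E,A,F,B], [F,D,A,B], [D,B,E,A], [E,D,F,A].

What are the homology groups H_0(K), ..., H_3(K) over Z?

We work with the vertex ordering A < B < D < E < F. The simplices of K, each written with vertices in increasing order, are:

  0-simplices (5): A, B, D, E, F
  1-simplices (10): AB, AD, AE, AF, BD, BE, BF, DE, DF, EF
  2-simplices (10): ABD, ABE, ABF, ADE, ADF, AEF, BDE, BDF, BEF, DEF
  3-simplices (5): ABDE, ABDF, ABEF, ADEF, BDEF

Hence C_0 ≅ Z^5, C_1 ≅ Z^10, C_2 ≅ Z^10, C_3 ≅ Z^5.

∂_1: C_1 → C_0 maps an edge to its endpoints' difference, ∂[p,q] = q − p.
As a 5×10 matrix over Z this has rank 4, with invariant factors (1,1,1,1).

∂_2: C_2 → C_1 maps a triangle to the signed sum of its edges. For instance
  ∂BDF = DF − BF + BD,
  ∂BDE = DE − BE + BD.
This gives a 10×10 integer matrix of rank 6; reducing to Smith normal form yields diagonal entries (1,1,1,1,1,1).

Boundary ∂_3: C_3 → C_2 sends each 3-simplex σ to the alternating sum Σ_i (−1)^i (σ with its i-th vertex removed). For instance
  ∂ADEF = DEF − AEF + ADF − ADE,
  ∂ABDE = BDE − ADE + ABE − ABD.
As a 10×5 matrix over Z this has rank 4, with invariant factors (1,1,1,1).

Now H_k = ker ∂_k / im ∂_{k+1}, so:

  H_0: rank C_0 − rank ∂_1 = 5 − 4 = 1, and the invariant factors of ∂_1 are all 1, so H_0 = Z.
  H_1: rank ker ∂_1 − rank ∂_2 = (10 − 4) − 6 = 0, and the invariant factors of ∂_2 are all 1, so H_1 = 0.
  H_2: rank ker ∂_2 − rank ∂_3 = (10 − 6) − 4 = 0, and the invariant factors of ∂_3 are all 1, so H_2 = 0.
  H_3: rank ker ∂_3 − rank ∂_4 = (5 − 4) − 0 = 1, and there is no ∂_4, so H_3 = Z.

H_0 ≅ Z,  H_1 = 0,  H_2 = 0,  H_3 ≅ Z.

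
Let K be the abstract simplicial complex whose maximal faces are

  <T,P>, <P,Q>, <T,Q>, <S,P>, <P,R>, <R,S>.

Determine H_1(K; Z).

Take the total order P < Q < R < S < T on the vertex set. Then K (dimension 1) consists of the simplices:

  0-simplices (5): P, Q, R, S, T
  1-simplices (6): PQ, PR, PS, PT, QT, RS

Hence C_0 ≅ Z^5, C_1 ≅ Z^6.

Boundary ∂_1: C_1 → C_0 sends each edge [p,q] (with p < q) to q − p. For instance
  ∂PR = R − P.
The 5×6 boundary matrix has rank 4 and Smith normal form diag(1,1,1,1).

Now H_k = ker ∂_k / im ∂_{k+1}, so:

  H_1: rank ker ∂_1 − rank ∂_2 = (6 − 4) − 0 = 2, and there is no ∂_2, so H_1 ≅ Z^2.

H_1 = Z^2.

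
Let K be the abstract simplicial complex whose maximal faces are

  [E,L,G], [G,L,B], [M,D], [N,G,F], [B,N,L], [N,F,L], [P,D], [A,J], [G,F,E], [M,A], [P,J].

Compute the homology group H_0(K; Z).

Order the vertices as A < B < D < E < F < G < J < L < M < N < P. Listing each simplex with vertices in this order, K has dimension 2 with simplices:

  0-simplices (11): A, B, D, E, F, G, J, L, M, N, P
  1-simplices (17): AJ, AM, BG, BL, BN, DM, DP, EF, EG, EL, FG, FL, FN, GL, GN, JP, LN
  2-simplices (6): BGL, BLN, EFG, EGL, FGN, FLN

giving chain groups C_0 ≅ Z^11, C_1 ≅ Z^17, C_2 ≅ Z^6.

∂_1: C_1 → C_0 maps an edge to its endpoints' difference, ∂[p,q] = q − p. For instance
  ∂LN = N − L.
The resulting 11×17 matrix has rank 9, and its Smith normal form has invariant factors (1,1,1,1,1,1,1,1,1).

Boundary ∂_2: C_2 → C_1 maps a triangle to the signed sum of its edges. For instance
  ∂FGN = GN − FN + FG,
  ∂FLN = LN − FN + FL.
This gives a 17×6 integer matrix of rank 6; reducing to Smith normal form yields diagonal entries (1,1,1,1,1,1).

Computing H_k = (kernel of ∂_k) / (image of ∂_{k+1}):

  H_0: rank C_0 − rank ∂_1 = 11 − 9 = 2, and the invariant factors of ∂_1 are all 1, so H_0 ≅ Z^2.

(K is a triangulation of the disjoint union of the cylinder S^1 x I and the circle S^1.)

H_0 ≅ Z^2.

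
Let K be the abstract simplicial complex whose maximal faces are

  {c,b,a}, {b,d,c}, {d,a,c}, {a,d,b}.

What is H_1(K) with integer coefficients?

K has 4 vertices, 6 edges, 4 triangles.
rank ∂_1 = 3, rank ∂_2 = 3 ⇒ b_1 = 6 − 3 − 3 = 0; all invariant factors of ∂_2 are 1 so no torsion. So H_1 = 0.

H_1 ≅ 0.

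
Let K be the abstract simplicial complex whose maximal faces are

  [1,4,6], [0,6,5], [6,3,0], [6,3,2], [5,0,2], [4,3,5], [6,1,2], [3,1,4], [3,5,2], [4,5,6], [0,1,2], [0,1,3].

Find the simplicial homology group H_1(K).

We work with the vertex ordering 0 < 1 < 2 < 3 < 4 < 5 < 6. The simplices of K, each written with vertices in increasing order, are:

  0-simplices (7): [0], [1], [2], [3], [4], [5], [6]
  1-simplices (18): [0,1], [0,2], [0,3], [0,5], [0,6], [1,2], [1,3], [1,4], [1,6], [2,3], [2,5], [2,6], [3,4], [3,5], [3,6], [4,5], [4,6], [5,6]
  2-simplices (12): [0,1,2], [0,1,3], [0,2,5], [0,3,6], [0,5,6], [1,2,6], [1,3,4], [1,4,6], [2,3,5], [2,3,6], [3,4,5], [4,5,6]

so the chain groups are C_0 ≅ Z^7, C_1 ≅ Z^18, C_2 ≅ Z^12.

The boundary map ∂_1: C_1 → C_0 sends each edge [p,q] (with p < q) to q − p.
The 7×18 boundary matrix has rank 6 and Smith normal form diag(1,1,1,1,1,1).

Boundary ∂_2: C_2 → C_1 sends each 2-simplex [p,q,r] to [q,r] − [p,r] + [p,q]. For instance
  ∂[0,2,5] = [2,5] − [0,5] + [0,2],
  ∂[0,1,2] = [1,2] − [0,2] + [0,1].
The resulting 18×12 matrix has rank 12, and its Smith normal form has invariant factors (1,1,1,1,1,1,1,1,1,1,1,2).

From H_k ≅ ker(∂_k) / im(∂_{k+1}) we obtain:

  H_1: rank ker ∂_1 − rank ∂_2 = (18 − 6) − 12 = 0, and ∂_2 has invariant factor 2 > 1, so H_1 = Z/2.

(K is a triangulation of the real projective plane RP^2.)

H_1 ≅ Z/2.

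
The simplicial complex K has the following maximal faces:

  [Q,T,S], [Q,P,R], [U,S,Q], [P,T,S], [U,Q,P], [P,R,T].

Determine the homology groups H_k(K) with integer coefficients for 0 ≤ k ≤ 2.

H_0 ≅ Z,  H_1 ≅ Z,  H_2 = 0.

Fix the vertex order P < Q < R < S < T < U and write every simplex with vertices in increasing order. Then dim K = 2 and the simplices of K are:

  0-simplices (6): P, Q, R, S, T, U
  1-simplices (12): PQ, PR, PS, PT, PU, QR, QS, QT, QU, RT, ST, SU
  2-simplices (6): PQR, PQU, PRT, PST, QST, QSU

Hence C_0 ≅ Z^6, C_1 ≅ Z^12, C_2 ≅ Z^6.

Boundary ∂_1: C_1 → C_0 is given by ∂[p,q] = [q] − [p].
As a 6×12 matrix over Z this has rank 5, with invariant factors (1,1,1,1,1).

Boundary ∂_2: C_2 → C_1 sends each 2-simplex [p,q,r] to [q,r] − [p,r] + [p,q]. For instance
  ∂QSU = SU − QU + QS,
  ∂PRT = RT − PT + PR.
This gives a 12×6 integer matrix of rank 6; reducing to Smith normal form yields diagonal entries (1,1,1,1,1,1).

Now H_k = ker ∂_k / im ∂_{k+1}, so:

  H_0: rank C_0 − rank ∂_1 = 6 − 5 = 1, and the invariant factors of ∂_1 are all 1, so H_0 ≅ Z.
  H_1: rank ker ∂_1 − rank ∂_2 = (12 − 5) − 6 = 1, and the invariant factors of ∂_2 are all 1, so H_1 ≅ Z.
  H_2: rank ker ∂_2 − rank ∂_3 = (6 − 6) − 0 = 0, and there is no ∂_3, so H_2 ≅ 0.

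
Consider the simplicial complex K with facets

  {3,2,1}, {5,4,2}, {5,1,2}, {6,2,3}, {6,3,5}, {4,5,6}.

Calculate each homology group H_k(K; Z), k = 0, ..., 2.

Take the total order 1 < 2 < 3 < 4 < 5 < 6 on the vertex set. Then K (dimension 2) consists of the simplices:

  0-simplices (6): [1], [2], [3], [4], [5], [6]
  1-simplices (12): [1,2], [1,3], [1,5], [2,3], [2,4], [2,5], [2,6], [3,5], [3,6], [4,5], [4,6], [5,6]
  2-simplices (6): [1,2,3], [1,2,5], [2,3,6], [2,4,5], [3,5,6], [4,5,6]

giving chain groups C_0 ≅ Z^6, C_1 ≅ Z^12, C_2 ≅ Z^6.

Boundary ∂_1: C_1 → C_0 sends each edge [p,q] (with p < q) to q − p.
The 6×12 boundary matrix has rank 5 and Smith normal form diag(1,1,1,1,1).

∂_2: C_2 → C_1 acts by ∂[p,q,r] = [q,r] − [p,r] + [p,q]. For instance
  ∂[3,5,6] = [5,6] − [3,6] + [3,5],
  ∂[1,2,3] = [2,3] − [1,3] + [1,2].
This gives a 12×6 integer matrix of rank 6; reducing to Smith normal form yields diagonal entries (1,1,1,1,1,1).

Now H_k = ker ∂_k / im ∂_{k+1}, so:

  H_0: rank C_0 − rank ∂_1 = 6 − 5 = 1, and the invariant factors of ∂_1 are all 1, so H_0 = Z.
  H_1: rank ker ∂_1 − rank ∂_2 = (12 − 5) − 6 = 1, and the invariant factors of ∂_2 are all 1, so H_1 = Z.
  H_2: rank ker ∂_2 − rank ∂_3 = (6 − 6) − 0 = 0, and there is no ∂_3, so H_2 = 0.

As a check, the Euler characteristic is 6 − 12 + 6 = 0, which agrees with 1 − 1 + 0 = 0.

H_0 ≅ Z,  H_1 ≅ Z,  H_2 = 0.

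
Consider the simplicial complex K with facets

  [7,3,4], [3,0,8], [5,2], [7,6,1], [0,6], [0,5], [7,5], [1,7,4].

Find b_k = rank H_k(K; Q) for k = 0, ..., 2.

b_0 = 1, b_1 = 2, b_2 = 0.

We work with the vertex ordering 0 < 1 < 2 < 3 < 4 < 5 < 6 < 7 < 8. The simplices of K, each written with vertices in increasing order, are:

  0-simplices (9): [0], [1], [2], [3], [4], [5], [6], [7], [8]
  1-simplices (14): [0,3], [0,5], [0,6], [0,8], [1,4], [1,6], [1,7], [2,5], [3,4], [3,7], [3,8], [4,7], [5,7], [6,7]
  2-simplices (4): [0,3,8], [1,4,7], [1,6,7], [3,4,7]

Hence C_0 ≅ Z^9, C_1 ≅ Z^14, C_2 ≅ Z^4.

∂_1: C_1 → C_0 is given by ∂[p,q] = [q] − [p]. For instance
  ∂[3,4] = [4] − [3].
As a 9×14 matrix over Z this has rank 8, with invariant factors (1,1,1,1,1,1,1,1).

The boundary map ∂_2: C_2 → C_1 acts by ∂[p,q,r] = [q,r] − [p,r] + [p,q]. For instance
  ∂[0,3,8] = [3,8] − [0,8] + [0,3],
  ∂[3,4,7] = [4,7] − [3,7] + [3,4].
As a 14×4 matrix over Z this has rank 4, with invariant factors (1,1,1,1).

From H_k ≅ ker(∂_k) / im(∂_{k+1}) we obtain:

  H_0: rank C_0 − rank ∂_1 = 9 − 8 = 1, and the invariant factors of ∂_1 are all 1, so H_0 ≅ Z.
  H_1: rank ker ∂_1 − rank ∂_2 = (14 − 8) − 4 = 2, and the invariant factors of ∂_2 are all 1, so H_1 ≅ Z^2.
  H_2: rank ker ∂_2 − rank ∂_3 = (4 − 4) − 0 = 0, and there is no ∂_3, so H_2 ≅ 0.

Hence the Betti numbers are b_0 = 1, b_1 = 2, b_2 = 0.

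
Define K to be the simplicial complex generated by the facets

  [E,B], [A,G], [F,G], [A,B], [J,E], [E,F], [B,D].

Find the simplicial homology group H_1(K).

K has 7 vertices, 7 edges.
rank ∂_1 = 6, rank ∂_2 = 0 ⇒ b_1 = 7 − 6 − 0 = 1. So H_1 ≅ Z.

H_1 ≅ Z.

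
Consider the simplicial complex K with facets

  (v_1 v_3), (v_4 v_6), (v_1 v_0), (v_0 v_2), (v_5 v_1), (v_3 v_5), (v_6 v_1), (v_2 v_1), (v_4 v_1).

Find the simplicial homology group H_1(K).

H_1 = Z^3.

K has 7 vertices, 9 edges.
rank ∂_1 = 6, rank ∂_2 = 0 ⇒ b_1 = 9 − 6 − 0 = 3. So H_1 ≅ Z^3.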